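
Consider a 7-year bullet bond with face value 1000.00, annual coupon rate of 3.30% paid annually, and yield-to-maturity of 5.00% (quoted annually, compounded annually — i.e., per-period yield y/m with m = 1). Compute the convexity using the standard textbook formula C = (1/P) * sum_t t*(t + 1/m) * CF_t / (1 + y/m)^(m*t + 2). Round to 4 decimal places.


Coupon per period c = face * coupon_rate / m = 33.000000
Periods per year m = 1; per-period yield y/m = 0.050000
Number of cashflows N = 7
Cashflows (t years, CF_t, discount factor 1/(1+y/m)^(m*t), PV):
  t = 1.0000: CF_t = 33.000000, DF = 0.952381, PV = 31.428571
  t = 2.0000: CF_t = 33.000000, DF = 0.907029, PV = 29.931973
  t = 3.0000: CF_t = 33.000000, DF = 0.863838, PV = 28.506641
  t = 4.0000: CF_t = 33.000000, DF = 0.822702, PV = 27.149182
  t = 5.0000: CF_t = 33.000000, DF = 0.783526, PV = 25.856363
  t = 6.0000: CF_t = 33.000000, DF = 0.746215, PV = 24.625108
  t = 7.0000: CF_t = 1033.000000, DF = 0.710681, PV = 734.133814
Price P = sum_t PV_t = 901.631652
Convexity numerator sum_t t*(t + 1/m) * CF_t / (1+y/m)^(m*t + 2):
  t = 1.0000: term = 57.013282
  t = 2.0000: term = 162.895090
  t = 3.0000: term = 310.276362
  t = 4.0000: term = 492.502162
  t = 5.0000: term = 703.574517
  t = 6.0000: term = 938.099356
  t = 7.0000: term = 37289.336585
Convexity = (1/P) * sum = 39953.697353 / 901.631652 = 44.312661

Answer: Convexity = 44.3127


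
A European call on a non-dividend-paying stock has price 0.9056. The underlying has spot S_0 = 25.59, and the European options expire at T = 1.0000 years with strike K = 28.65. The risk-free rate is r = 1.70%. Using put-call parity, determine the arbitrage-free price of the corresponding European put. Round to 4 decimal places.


Answer: Put price = 3.4827

Derivation:
Put-call parity: C - P = S_0 * exp(-qT) - K * exp(-rT).
S_0 * exp(-qT) = 25.5900 * 1.00000000 = 25.59000000
K * exp(-rT) = 28.6500 * 0.98314368 = 28.16706656
P = C - S*exp(-qT) + K*exp(-rT)
P = 0.9056 - 25.59000000 + 28.16706656 = 3.4827


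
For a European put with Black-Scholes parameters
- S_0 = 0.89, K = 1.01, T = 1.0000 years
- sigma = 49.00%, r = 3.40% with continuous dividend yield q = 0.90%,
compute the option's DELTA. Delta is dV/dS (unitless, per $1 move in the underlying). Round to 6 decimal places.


d1 = 0.0378894957; d2 = -0.4521105043
phi(d1) = 0.3986560196; exp(-qT) = 0.9910403788; exp(-rT) = 0.9665715046
N(-d1) = 0.4848878941
Delta = -exp(-qT) * N(-d1) = -0.9910403788 * 0.4848878941 = -0.480543

Answer: Delta = -0.480543


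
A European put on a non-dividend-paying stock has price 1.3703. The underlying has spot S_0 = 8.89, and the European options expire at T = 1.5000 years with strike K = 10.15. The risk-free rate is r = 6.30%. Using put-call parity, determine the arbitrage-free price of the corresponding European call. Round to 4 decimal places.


Put-call parity: C - P = S_0 * exp(-qT) - K * exp(-rT).
S_0 * exp(-qT) = 8.8900 * 1.00000000 = 8.89000000
K * exp(-rT) = 10.1500 * 0.90982773 = 9.23475151
C = P + S*exp(-qT) - K*exp(-rT)
C = 1.3703 + 8.89000000 - 9.23475151 = 1.0255

Answer: Call price = 1.0255


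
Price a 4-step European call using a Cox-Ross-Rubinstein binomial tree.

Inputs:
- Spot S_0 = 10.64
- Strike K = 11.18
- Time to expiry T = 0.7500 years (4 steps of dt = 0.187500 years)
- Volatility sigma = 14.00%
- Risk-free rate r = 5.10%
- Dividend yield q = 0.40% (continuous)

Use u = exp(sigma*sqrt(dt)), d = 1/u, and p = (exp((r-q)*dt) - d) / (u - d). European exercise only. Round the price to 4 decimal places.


dt = T/N = 0.187500
u = exp(sigma*sqrt(dt)) = 1.062497; d = 1/u = 0.941179
p = (exp((r-q)*dt) - d) / (u - d) = 0.557810
Discount per step: exp(-r*dt) = 0.990483
Stock lattice S(k, i) with i counting down-moves:
  k=0: S(0,0) = 10.6400
  k=1: S(1,0) = 11.3050; S(1,1) = 10.0141
  k=2: S(2,0) = 12.0115; S(2,1) = 10.6400; S(2,2) = 9.4251
  k=3: S(3,0) = 12.7622; S(3,1) = 11.3050; S(3,2) = 10.0141; S(3,3) = 8.8707
  k=4: S(4,0) = 13.5598; S(4,1) = 12.0115; S(4,2) = 10.6400; S(4,3) = 9.4251; S(4,4) = 8.3489
Terminal payoffs V(N, i) = max(S_T - K, 0):
  V(4,0) = 2.379774; V(4,1) = 0.831494; V(4,2) = 0.000000; V(4,3) = 0.000000; V(4,4) = 0.000000
Backward induction: V(k, i) = exp(-r*dt) * [p * V(k+1, i) + (1-p) * V(k+1, i+1)].
  V(3,0) = exp(-r*dt) * [p*2.379774 + (1-p)*0.831494] = 1.679007
  V(3,1) = exp(-r*dt) * [p*0.831494 + (1-p)*0.000000] = 0.459402
  V(3,2) = exp(-r*dt) * [p*0.000000 + (1-p)*0.000000] = 0.000000
  V(3,3) = exp(-r*dt) * [p*0.000000 + (1-p)*0.000000] = 0.000000
  V(2,0) = exp(-r*dt) * [p*1.679007 + (1-p)*0.459402] = 1.128863
  V(2,1) = exp(-r*dt) * [p*0.459402 + (1-p)*0.000000] = 0.253820
  V(2,2) = exp(-r*dt) * [p*0.000000 + (1-p)*0.000000] = 0.000000
  V(1,0) = exp(-r*dt) * [p*1.128863 + (1-p)*0.253820] = 0.734867
  V(1,1) = exp(-r*dt) * [p*0.253820 + (1-p)*0.000000] = 0.140236
  V(0,0) = exp(-r*dt) * [p*0.734867 + (1-p)*0.140236] = 0.467436

Answer: Price = V(0,0) = 0.4674


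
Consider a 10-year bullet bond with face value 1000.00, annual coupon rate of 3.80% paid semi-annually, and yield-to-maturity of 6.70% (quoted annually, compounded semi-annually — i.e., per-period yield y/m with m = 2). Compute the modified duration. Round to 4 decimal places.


Answer: Modified duration = 7.9034

Derivation:
Coupon per period c = face * coupon_rate / m = 19.000000
Periods per year m = 2; per-period yield y/m = 0.033500
Number of cashflows N = 20
Cashflows (t years, CF_t, discount factor 1/(1+y/m)^(m*t), PV):
  t = 0.5000: CF_t = 19.000000, DF = 0.967586, PV = 18.384132
  t = 1.0000: CF_t = 19.000000, DF = 0.936222, PV = 17.788226
  t = 1.5000: CF_t = 19.000000, DF = 0.905876, PV = 17.211636
  t = 2.0000: CF_t = 19.000000, DF = 0.876512, PV = 16.653736
  t = 2.5000: CF_t = 19.000000, DF = 0.848101, PV = 16.113920
  t = 3.0000: CF_t = 19.000000, DF = 0.820611, PV = 15.591601
  t = 3.5000: CF_t = 19.000000, DF = 0.794011, PV = 15.086213
  t = 4.0000: CF_t = 19.000000, DF = 0.768274, PV = 14.597207
  t = 4.5000: CF_t = 19.000000, DF = 0.743371, PV = 14.124051
  t = 5.0000: CF_t = 19.000000, DF = 0.719275, PV = 13.666232
  t = 5.5000: CF_t = 19.000000, DF = 0.695961, PV = 13.223253
  t = 6.0000: CF_t = 19.000000, DF = 0.673402, PV = 12.794633
  t = 6.5000: CF_t = 19.000000, DF = 0.651574, PV = 12.379906
  t = 7.0000: CF_t = 19.000000, DF = 0.630454, PV = 11.978622
  t = 7.5000: CF_t = 19.000000, DF = 0.610018, PV = 11.590346
  t = 8.0000: CF_t = 19.000000, DF = 0.590245, PV = 11.214655
  t = 8.5000: CF_t = 19.000000, DF = 0.571113, PV = 10.851141
  t = 9.0000: CF_t = 19.000000, DF = 0.552601, PV = 10.499411
  t = 9.5000: CF_t = 19.000000, DF = 0.534689, PV = 10.159082
  t = 10.0000: CF_t = 1019.000000, DF = 0.517357, PV = 527.186845
Price P = sum_t PV_t = 791.094847
First compute Macaulay numerator sum_t t * PV_t:
  t * PV_t at t = 0.5000: 9.192066
  t * PV_t at t = 1.0000: 17.788226
  t * PV_t at t = 1.5000: 25.817454
  t * PV_t at t = 2.0000: 33.307472
  t * PV_t at t = 2.5000: 40.284799
  t * PV_t at t = 3.0000: 46.774803
  t * PV_t at t = 3.5000: 52.801745
  t * PV_t at t = 4.0000: 58.388826
  t * PV_t at t = 4.5000: 63.558229
  t * PV_t at t = 5.0000: 68.331160
  t * PV_t at t = 5.5000: 72.727892
  t * PV_t at t = 6.0000: 76.767797
  t * PV_t at t = 6.5000: 80.469389
  t * PV_t at t = 7.0000: 83.850355
  t * PV_t at t = 7.5000: 86.927592
  t * PV_t at t = 8.0000: 89.717237
  t * PV_t at t = 8.5000: 92.234702
  t * PV_t at t = 9.0000: 94.494701
  t * PV_t at t = 9.5000: 96.511278
  t * PV_t at t = 10.0000: 5271.868451
Macaulay duration D = 6461.814177 / 791.094847 = 8.168191
Modified duration = D / (1 + y/m) = 8.168191 / (1 + 0.033500) = 7.903427


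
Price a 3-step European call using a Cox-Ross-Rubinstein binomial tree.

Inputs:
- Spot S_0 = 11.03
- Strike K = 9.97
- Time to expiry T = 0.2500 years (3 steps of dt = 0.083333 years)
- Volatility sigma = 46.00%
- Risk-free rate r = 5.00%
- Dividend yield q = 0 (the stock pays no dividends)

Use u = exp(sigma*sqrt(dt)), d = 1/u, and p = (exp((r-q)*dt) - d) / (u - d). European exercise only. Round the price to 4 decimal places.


Answer: Price = V(0,0) = 1.6541

Derivation:
dt = T/N = 0.083333
u = exp(sigma*sqrt(dt)) = 1.142011; d = 1/u = 0.875648
p = (exp((r-q)*dt) - d) / (u - d) = 0.482527
Discount per step: exp(-r*dt) = 0.995842
Stock lattice S(k, i) with i counting down-moves:
  k=0: S(0,0) = 11.0300
  k=1: S(1,0) = 12.5964; S(1,1) = 9.6584
  k=2: S(2,0) = 14.3852; S(2,1) = 11.0300; S(2,2) = 8.4574
  k=3: S(3,0) = 16.4281; S(3,1) = 12.5964; S(3,2) = 9.6584; S(3,3) = 7.4057
Terminal payoffs V(N, i) = max(S_T - K, 0):
  V(3,0) = 6.458055; V(3,1) = 2.626379; V(3,2) = 0.000000; V(3,3) = 0.000000
Backward induction: V(k, i) = exp(-r*dt) * [p * V(k+1, i) + (1-p) * V(k+1, i+1)].
  V(2,0) = exp(-r*dt) * [p*6.458055 + (1-p)*2.626379] = 4.456656
  V(2,1) = exp(-r*dt) * [p*2.626379 + (1-p)*0.000000] = 1.262028
  V(2,2) = exp(-r*dt) * [p*0.000000 + (1-p)*0.000000] = 0.000000
  V(1,0) = exp(-r*dt) * [p*4.456656 + (1-p)*1.262028] = 2.791864
  V(1,1) = exp(-r*dt) * [p*1.262028 + (1-p)*0.000000] = 0.606430
  V(0,0) = exp(-r*dt) * [p*2.791864 + (1-p)*0.606430] = 1.654054


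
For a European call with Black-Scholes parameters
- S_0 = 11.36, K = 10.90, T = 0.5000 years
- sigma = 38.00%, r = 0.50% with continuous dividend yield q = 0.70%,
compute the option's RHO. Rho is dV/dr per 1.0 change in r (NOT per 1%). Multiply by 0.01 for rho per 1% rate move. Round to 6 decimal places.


Answer: Rho = 2.752382

Derivation:
d1 = 0.2844639373; d2 = 0.0157633605
phi(d1) = 0.3831233040; exp(-qT) = 0.9965061179; exp(-rT) = 0.9975031224
N(d2) = 0.5062884106
Rho = K*T*exp(-rT)*N(d2) = 10.9000 * 0.5000 * 0.9975031224 * 0.5062884106 = 2.752382


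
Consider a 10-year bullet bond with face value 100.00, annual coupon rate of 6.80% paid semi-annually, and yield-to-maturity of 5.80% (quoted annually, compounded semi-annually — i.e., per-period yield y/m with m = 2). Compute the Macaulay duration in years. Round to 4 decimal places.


Coupon per period c = face * coupon_rate / m = 3.400000
Periods per year m = 2; per-period yield y/m = 0.029000
Number of cashflows N = 20
Cashflows (t years, CF_t, discount factor 1/(1+y/m)^(m*t), PV):
  t = 0.5000: CF_t = 3.400000, DF = 0.971817, PV = 3.304179
  t = 1.0000: CF_t = 3.400000, DF = 0.944429, PV = 3.211058
  t = 1.5000: CF_t = 3.400000, DF = 0.917812, PV = 3.120562
  t = 2.0000: CF_t = 3.400000, DF = 0.891946, PV = 3.032616
  t = 2.5000: CF_t = 3.400000, DF = 0.866808, PV = 2.947149
  t = 3.0000: CF_t = 3.400000, DF = 0.842379, PV = 2.864090
  t = 3.5000: CF_t = 3.400000, DF = 0.818639, PV = 2.783372
  t = 4.0000: CF_t = 3.400000, DF = 0.795567, PV = 2.704929
  t = 4.5000: CF_t = 3.400000, DF = 0.773146, PV = 2.628697
  t = 5.0000: CF_t = 3.400000, DF = 0.751357, PV = 2.554613
  t = 5.5000: CF_t = 3.400000, DF = 0.730182, PV = 2.482617
  t = 6.0000: CF_t = 3.400000, DF = 0.709603, PV = 2.412651
  t = 6.5000: CF_t = 3.400000, DF = 0.689605, PV = 2.344656
  t = 7.0000: CF_t = 3.400000, DF = 0.670170, PV = 2.278577
  t = 7.5000: CF_t = 3.400000, DF = 0.651282, PV = 2.214360
  t = 8.0000: CF_t = 3.400000, DF = 0.632928, PV = 2.151954
  t = 8.5000: CF_t = 3.400000, DF = 0.615090, PV = 2.091306
  t = 9.0000: CF_t = 3.400000, DF = 0.597755, PV = 2.032367
  t = 9.5000: CF_t = 3.400000, DF = 0.580909, PV = 1.975090
  t = 10.0000: CF_t = 103.400000, DF = 0.564537, PV = 58.373138
Price P = sum_t PV_t = 107.507981
Macaulay numerator sum_t t * PV_t:
  t * PV_t at t = 0.5000: 1.652089
  t * PV_t at t = 1.0000: 3.211058
  t * PV_t at t = 1.5000: 4.680843
  t * PV_t at t = 2.0000: 6.065232
  t * PV_t at t = 2.5000: 7.367872
  t * PV_t at t = 3.0000: 8.592270
  t * PV_t at t = 3.5000: 9.741803
  t * PV_t at t = 4.0000: 10.819717
  t * PV_t at t = 4.5000: 11.829137
  t * PV_t at t = 5.0000: 12.773067
  t * PV_t at t = 5.5000: 13.654396
  t * PV_t at t = 6.0000: 14.475903
  t * PV_t at t = 6.5000: 15.240261
  t * PV_t at t = 7.0000: 15.950038
  t * PV_t at t = 7.5000: 16.607703
  t * PV_t at t = 8.0000: 17.215630
  t * PV_t at t = 8.5000: 17.776099
  t * PV_t at t = 9.0000: 18.291305
  t * PV_t at t = 9.5000: 18.763351
  t * PV_t at t = 10.0000: 583.731384
Macaulay duration D = (sum_t t * PV_t) / P = 808.439156 / 107.507981 = 7.519806

Answer: Macaulay duration = 7.5198 years


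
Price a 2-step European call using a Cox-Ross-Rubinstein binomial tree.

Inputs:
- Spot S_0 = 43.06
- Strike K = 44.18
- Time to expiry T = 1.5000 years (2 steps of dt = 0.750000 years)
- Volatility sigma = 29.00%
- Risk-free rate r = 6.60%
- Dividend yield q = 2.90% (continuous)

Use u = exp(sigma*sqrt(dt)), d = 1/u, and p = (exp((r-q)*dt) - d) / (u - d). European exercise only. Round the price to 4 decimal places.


Answer: Price = V(0,0) = 5.9382

Derivation:
dt = T/N = 0.750000
u = exp(sigma*sqrt(dt)) = 1.285500; d = 1/u = 0.777908
p = (exp((r-q)*dt) - d) / (u - d) = 0.492977
Discount per step: exp(-r*dt) = 0.951705
Stock lattice S(k, i) with i counting down-moves:
  k=0: S(0,0) = 43.0600
  k=1: S(1,0) = 55.3536; S(1,1) = 33.4967
  k=2: S(2,0) = 71.1570; S(2,1) = 43.0600; S(2,2) = 26.0573
Terminal payoffs V(N, i) = max(S_T - K, 0):
  V(2,0) = 26.977037; V(2,1) = 0.000000; V(2,2) = 0.000000
Backward induction: V(k, i) = exp(-r*dt) * [p * V(k+1, i) + (1-p) * V(k+1, i+1)].
  V(1,0) = exp(-r*dt) * [p*26.977037 + (1-p)*0.000000] = 12.656774
  V(1,1) = exp(-r*dt) * [p*0.000000 + (1-p)*0.000000] = 0.000000
  V(0,0) = exp(-r*dt) * [p*12.656774 + (1-p)*0.000000] = 5.938158


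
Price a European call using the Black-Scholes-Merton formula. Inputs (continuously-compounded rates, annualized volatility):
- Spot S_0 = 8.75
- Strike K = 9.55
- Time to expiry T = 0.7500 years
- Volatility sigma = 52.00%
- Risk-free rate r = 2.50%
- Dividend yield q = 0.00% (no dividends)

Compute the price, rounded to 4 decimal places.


Answer: Price = 1.3214

Derivation:
d1 = (ln(S/K) + (r - q + 0.5*sigma^2) * T) / (sigma * sqrt(T)) = 0.07252973
d2 = d1 - sigma * sqrt(T) = -0.37780348
exp(-rT) = 0.98142469; exp(-qT) = 1.00000000
C = S_0 * exp(-qT) * N(d1) - K * exp(-rT) * N(d2)
N(d1) = 0.52890983; N(d2) = 0.35278829
C = 8.7500 * 1.00000000 * 0.52890983 - 9.5500 * 0.98142469 * 0.35278829 = 1.3214


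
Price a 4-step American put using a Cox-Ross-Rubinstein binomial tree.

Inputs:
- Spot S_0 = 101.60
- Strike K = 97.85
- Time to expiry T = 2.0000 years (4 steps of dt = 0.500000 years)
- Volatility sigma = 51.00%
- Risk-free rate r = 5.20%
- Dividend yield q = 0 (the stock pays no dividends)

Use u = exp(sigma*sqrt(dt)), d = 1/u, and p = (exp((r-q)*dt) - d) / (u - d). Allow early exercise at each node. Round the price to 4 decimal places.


dt = T/N = 0.500000
u = exp(sigma*sqrt(dt)) = 1.434225; d = 1/u = 0.697241
p = (exp((r-q)*dt) - d) / (u - d) = 0.446550
Discount per step: exp(-r*dt) = 0.974335
Stock lattice S(k, i) with i counting down-moves:
  k=0: S(0,0) = 101.6000
  k=1: S(1,0) = 145.7172; S(1,1) = 70.8397
  k=2: S(2,0) = 208.9913; S(2,1) = 101.6000; S(2,2) = 49.3923
  k=3: S(3,0) = 299.7404; S(3,1) = 145.7172; S(3,2) = 70.8397; S(3,3) = 34.4383
  k=4: S(4,0) = 429.8952; S(4,1) = 208.9913; S(4,2) = 101.6000; S(4,3) = 49.3923; S(4,4) = 24.0118
Terminal payoffs V(N, i) = max(K - S_T, 0):
  V(4,0) = 0.000000; V(4,1) = 0.000000; V(4,2) = 0.000000; V(4,3) = 48.457696; V(4,4) = 73.838192
Backward induction: V(k, i) = exp(-r*dt) * [p * V(k+1, i) + (1-p) * V(k+1, i+1)]; then take max(V_cont, immediate exercise) for American.
  V(3,0) = exp(-r*dt) * [p*0.000000 + (1-p)*0.000000] = 0.000000; exercise = 0.000000; V(3,0) = max -> 0.000000
  V(3,1) = exp(-r*dt) * [p*0.000000 + (1-p)*0.000000] = 0.000000; exercise = 0.000000; V(3,1) = max -> 0.000000
  V(3,2) = exp(-r*dt) * [p*0.000000 + (1-p)*48.457696] = 26.130609; exercise = 27.010336; V(3,2) = max -> 27.010336
  V(3,3) = exp(-r*dt) * [p*48.457696 + (1-p)*73.838192] = 60.900359; exercise = 63.411671; V(3,3) = max -> 63.411671
  V(2,0) = exp(-r*dt) * [p*0.000000 + (1-p)*0.000000] = 0.000000; exercise = 0.000000; V(2,0) = max -> 0.000000
  V(2,1) = exp(-r*dt) * [p*0.000000 + (1-p)*27.010336] = 14.565210; exercise = 0.000000; V(2,1) = max -> 14.565210
  V(2,2) = exp(-r*dt) * [p*27.010336 + (1-p)*63.411671] = 45.946385; exercise = 48.457696; V(2,2) = max -> 48.457696
  V(1,0) = exp(-r*dt) * [p*0.000000 + (1-p)*14.565210] = 7.854228; exercise = 0.000000; V(1,0) = max -> 7.854228
  V(1,1) = exp(-r*dt) * [p*14.565210 + (1-p)*48.457696] = 32.467776; exercise = 27.010336; V(1,1) = max -> 32.467776
  V(0,0) = exp(-r*dt) * [p*7.854228 + (1-p)*32.467776] = 20.925402; exercise = 0.000000; V(0,0) = max -> 20.925402

Answer: Price = V(0,0) = 20.9254


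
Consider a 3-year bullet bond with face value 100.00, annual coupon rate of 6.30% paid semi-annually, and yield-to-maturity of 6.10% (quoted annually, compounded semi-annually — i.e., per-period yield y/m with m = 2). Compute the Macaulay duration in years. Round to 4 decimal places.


Coupon per period c = face * coupon_rate / m = 3.150000
Periods per year m = 2; per-period yield y/m = 0.030500
Number of cashflows N = 6
Cashflows (t years, CF_t, discount factor 1/(1+y/m)^(m*t), PV):
  t = 0.5000: CF_t = 3.150000, DF = 0.970403, PV = 3.056769
  t = 1.0000: CF_t = 3.150000, DF = 0.941681, PV = 2.966297
  t = 1.5000: CF_t = 3.150000, DF = 0.913810, PV = 2.878502
  t = 2.0000: CF_t = 3.150000, DF = 0.886764, PV = 2.793306
  t = 2.5000: CF_t = 3.150000, DF = 0.860518, PV = 2.710632
  t = 3.0000: CF_t = 103.150000, DF = 0.835049, PV = 86.135317
Price P = sum_t PV_t = 100.540823
Macaulay numerator sum_t t * PV_t:
  t * PV_t at t = 0.5000: 1.528384
  t * PV_t at t = 1.0000: 2.966297
  t * PV_t at t = 1.5000: 4.317753
  t * PV_t at t = 2.0000: 5.586613
  t * PV_t at t = 2.5000: 6.776580
  t * PV_t at t = 3.0000: 258.405951
Macaulay duration D = (sum_t t * PV_t) / P = 279.581578 / 100.540823 = 2.780777

Answer: Macaulay duration = 2.7808 years


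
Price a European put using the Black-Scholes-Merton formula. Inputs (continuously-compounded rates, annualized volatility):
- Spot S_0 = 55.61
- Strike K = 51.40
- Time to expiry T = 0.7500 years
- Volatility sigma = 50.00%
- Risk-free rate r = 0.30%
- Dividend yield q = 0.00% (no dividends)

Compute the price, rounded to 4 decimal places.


Answer: Price = 7.1556

Derivation:
d1 = (ln(S/K) + (r - q + 0.5*sigma^2) * T) / (sigma * sqrt(T)) = 0.40350980
d2 = d1 - sigma * sqrt(T) = -0.02950290
exp(-rT) = 0.99775253; exp(-qT) = 1.00000000
P = K * exp(-rT) * N(-d2) - S_0 * exp(-qT) * N(-d1)
N(-d1) = 0.34328661; N(-d2) = 0.51176825
P = 51.4000 * 0.99775253 * 0.51176825 - 55.6100 * 1.00000000 * 0.34328661 = 7.1556


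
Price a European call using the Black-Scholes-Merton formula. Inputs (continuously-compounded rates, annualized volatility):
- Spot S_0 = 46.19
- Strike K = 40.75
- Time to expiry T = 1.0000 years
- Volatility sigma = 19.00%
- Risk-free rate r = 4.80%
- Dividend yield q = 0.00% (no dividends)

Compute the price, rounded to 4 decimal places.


d1 = (ln(S/K) + (r - q + 0.5*sigma^2) * T) / (sigma * sqrt(T)) = 1.00714466
d2 = d1 - sigma * sqrt(T) = 0.81714466
exp(-rT) = 0.95313379; exp(-qT) = 1.00000000
C = S_0 * exp(-qT) * N(d1) - K * exp(-rT) * N(d2)
N(d1) = 0.84306737; N(d2) = 0.79307712
C = 46.1900 * 1.00000000 * 0.84306737 - 40.7500 * 0.95313379 * 0.79307712 = 8.1380

Answer: Price = 8.1380


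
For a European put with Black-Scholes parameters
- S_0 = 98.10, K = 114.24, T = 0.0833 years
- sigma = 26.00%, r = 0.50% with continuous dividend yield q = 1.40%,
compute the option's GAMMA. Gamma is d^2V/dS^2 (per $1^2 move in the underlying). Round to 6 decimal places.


Answer: Gamma = 0.007293

Derivation:
d1 = -2.0022287591; d2 = -2.0772692815
phi(d1) = 0.0537507029; exp(-qT) = 0.9988344797; exp(-rT) = 0.9995835867
Gamma = exp(-qT) * phi(d1) / (S * sigma * sqrt(T)) = 0.9988344797 * 0.0537507029 / (98.1000 * 0.2600 * 0.2886173938) = 0.007293


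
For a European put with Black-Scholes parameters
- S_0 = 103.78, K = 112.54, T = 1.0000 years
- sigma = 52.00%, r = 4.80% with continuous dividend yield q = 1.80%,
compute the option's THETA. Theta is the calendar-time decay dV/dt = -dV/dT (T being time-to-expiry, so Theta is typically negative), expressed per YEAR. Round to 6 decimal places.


d1 = 0.1618549230; d2 = -0.3581450770
phi(d1) = 0.3937508062; exp(-qT) = 0.9821610324; exp(-rT) = 0.9531337871
Theta = -S*exp(-qT)*phi(d1)*sigma/(2*sqrt(T)) + r*K*exp(-rT)*N(-d2) - q*S*exp(-qT)*N(-d1)
N(-d1) = 0.4357100505; N(-d2) = 0.6398826266; sqrt(T) = 1.0000000000
Term 1 = -103.7800 * 0.9821610324 * 0.3937508062 * 0.5200 / (2 * 1.0000000000) = -10.4349691556
Term 2 = 0.0480 * 112.5400 * 0.9531337871 * 0.6398826266 = 3.2945972524
Term 3 = -0.0180 * 103.7800 * 0.9821610324 * 0.4357100505 = -0.7994042424
Theta = -10.4349691556 + (3.2945972524) + (-0.7994042424) = -7.939776

Answer: Theta = -7.939776


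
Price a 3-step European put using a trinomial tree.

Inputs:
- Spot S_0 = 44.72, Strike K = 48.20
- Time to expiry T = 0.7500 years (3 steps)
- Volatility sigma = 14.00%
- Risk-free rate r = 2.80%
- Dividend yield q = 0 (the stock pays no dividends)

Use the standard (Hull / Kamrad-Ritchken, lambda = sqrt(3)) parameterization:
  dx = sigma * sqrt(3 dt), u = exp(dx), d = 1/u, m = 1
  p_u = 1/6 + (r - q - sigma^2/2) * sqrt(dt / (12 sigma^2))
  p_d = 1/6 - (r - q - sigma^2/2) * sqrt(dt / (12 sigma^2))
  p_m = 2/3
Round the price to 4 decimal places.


Answer: Price = V(0,0) = 3.7597

Derivation:
dt = T/N = 0.250000; dx = sigma*sqrt(3*dt) = 0.121244
u = exp(dx) = 1.128900; d = 1/u = 0.885818
p_u = 0.185431, p_m = 0.666667, p_d = 0.147903
Discount per step: exp(-r*dt) = 0.993024
Stock lattice S(k, j) with j the centered position index:
  k=0: S(0,+0) = 44.7200
  k=1: S(1,-1) = 39.6138; S(1,+0) = 44.7200; S(1,+1) = 50.4844
  k=2: S(2,-2) = 35.0906; S(2,-1) = 39.6138; S(2,+0) = 44.7200; S(2,+1) = 50.4844; S(2,+2) = 56.9918
  k=3: S(3,-3) = 31.0839; S(3,-2) = 35.0906; S(3,-1) = 39.6138; S(3,+0) = 44.7200; S(3,+1) = 50.4844; S(3,+2) = 56.9918; S(3,+3) = 64.3381
Terminal payoffs V(N, j) = max(K - S_T, 0):
  V(3,-3) = 17.116095; V(3,-2) = 13.109385; V(3,-1) = 8.586211; V(3,+0) = 3.480000; V(3,+1) = 0.000000; V(3,+2) = 0.000000; V(3,+3) = 0.000000
Backward induction: V(k, j) = exp(-r*dt) * [p_u * V(k+1, j+1) + p_m * V(k+1, j) + p_d * V(k+1, j-1)]
  V(2,-2) = exp(-r*dt) * [p_u*8.586211 + p_m*13.109385 + p_d*17.116095] = 12.773526
  V(2,-1) = exp(-r*dt) * [p_u*3.480000 + p_m*8.586211 + p_d*13.109385] = 8.250398
  V(2,+0) = exp(-r*dt) * [p_u*0.000000 + p_m*3.480000 + p_d*8.586211] = 3.564883
  V(2,+1) = exp(-r*dt) * [p_u*0.000000 + p_m*0.000000 + p_d*3.480000] = 0.511111
  V(2,+2) = exp(-r*dt) * [p_u*0.000000 + p_m*0.000000 + p_d*0.000000] = 0.000000
  V(1,-1) = exp(-r*dt) * [p_u*3.564883 + p_m*8.250398 + p_d*12.773526] = 7.994386
  V(1,+0) = exp(-r*dt) * [p_u*0.511111 + p_m*3.564883 + p_d*8.250398] = 3.665870
  V(1,+1) = exp(-r*dt) * [p_u*0.000000 + p_m*0.511111 + p_d*3.564883] = 0.861942
  V(0,+0) = exp(-r*dt) * [p_u*0.861942 + p_m*3.665870 + p_d*7.994386] = 3.759725


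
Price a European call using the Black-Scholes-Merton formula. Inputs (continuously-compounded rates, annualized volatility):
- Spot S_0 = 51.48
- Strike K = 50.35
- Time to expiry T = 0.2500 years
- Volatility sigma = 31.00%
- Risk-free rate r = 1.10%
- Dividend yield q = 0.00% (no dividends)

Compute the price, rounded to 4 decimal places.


d1 = (ln(S/K) + (r - q + 0.5*sigma^2) * T) / (sigma * sqrt(T)) = 0.23843396
d2 = d1 - sigma * sqrt(T) = 0.08343396
exp(-rT) = 0.99725378; exp(-qT) = 1.00000000
C = S_0 * exp(-qT) * N(d1) - K * exp(-rT) * N(d2)
N(d1) = 0.59422773; N(d2) = 0.53324676
C = 51.4800 * 1.00000000 * 0.59422773 - 50.3500 * 0.99725378 * 0.53324676 = 3.8156

Answer: Price = 3.8156


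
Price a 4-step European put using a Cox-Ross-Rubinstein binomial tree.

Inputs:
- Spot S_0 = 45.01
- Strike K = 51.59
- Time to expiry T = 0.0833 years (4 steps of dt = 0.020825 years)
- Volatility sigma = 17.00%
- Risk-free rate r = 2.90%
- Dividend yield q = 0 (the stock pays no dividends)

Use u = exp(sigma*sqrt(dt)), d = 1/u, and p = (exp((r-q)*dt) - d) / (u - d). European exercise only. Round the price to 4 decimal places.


Answer: Price = V(0,0) = 6.4555

Derivation:
dt = T/N = 0.020825
u = exp(sigma*sqrt(dt)) = 1.024836; d = 1/u = 0.975766
p = (exp((r-q)*dt) - d) / (u - d) = 0.506178
Discount per step: exp(-r*dt) = 0.999396
Stock lattice S(k, i) with i counting down-moves:
  k=0: S(0,0) = 45.0100
  k=1: S(1,0) = 46.1279; S(1,1) = 43.9192
  k=2: S(2,0) = 47.2735; S(2,1) = 45.0100; S(2,2) = 42.8549
  k=3: S(3,0) = 48.4476; S(3,1) = 46.1279; S(3,2) = 43.9192; S(3,3) = 41.8163
  k=4: S(4,0) = 49.6508; S(4,1) = 47.2735; S(4,2) = 45.0100; S(4,3) = 42.8549; S(4,4) = 40.8030
Terminal payoffs V(N, i) = max(K - S_T, 0):
  V(4,0) = 1.939195; V(4,1) = 4.316511; V(4,2) = 6.580000; V(4,3) = 8.735111; V(4,4) = 10.787034
Backward induction: V(k, i) = exp(-r*dt) * [p * V(k+1, i) + (1-p) * V(k+1, i+1)].
  V(3,0) = exp(-r*dt) * [p*1.939195 + (1-p)*4.316511] = 3.111286
  V(3,1) = exp(-r*dt) * [p*4.316511 + (1-p)*6.580000] = 5.430990
  V(3,2) = exp(-r*dt) * [p*6.580000 + (1-p)*8.735111] = 7.639625
  V(3,3) = exp(-r*dt) * [p*8.735111 + (1-p)*10.787034] = 9.742510
  V(2,0) = exp(-r*dt) * [p*3.111286 + (1-p)*5.430990] = 4.254236
  V(2,1) = exp(-r*dt) * [p*5.430990 + (1-p)*7.639625] = 6.517725
  V(2,2) = exp(-r*dt) * [p*7.639625 + (1-p)*9.742510] = 8.672836
  V(1,0) = exp(-r*dt) * [p*4.254236 + (1-p)*6.517725] = 5.368752
  V(1,1) = exp(-r*dt) * [p*6.517725 + (1-p)*8.672836] = 7.577388
  V(0,0) = exp(-r*dt) * [p*5.368752 + (1-p)*7.577388] = 6.455524


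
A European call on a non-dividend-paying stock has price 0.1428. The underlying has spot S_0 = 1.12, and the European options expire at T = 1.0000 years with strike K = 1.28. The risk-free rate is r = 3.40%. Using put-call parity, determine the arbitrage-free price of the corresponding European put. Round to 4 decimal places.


Put-call parity: C - P = S_0 * exp(-qT) - K * exp(-rT).
S_0 * exp(-qT) = 1.1200 * 1.00000000 = 1.12000000
K * exp(-rT) = 1.2800 * 0.96657150 = 1.23721153
P = C - S*exp(-qT) + K*exp(-rT)
P = 0.1428 - 1.12000000 + 1.23721153 = 0.2600

Answer: Put price = 0.2600


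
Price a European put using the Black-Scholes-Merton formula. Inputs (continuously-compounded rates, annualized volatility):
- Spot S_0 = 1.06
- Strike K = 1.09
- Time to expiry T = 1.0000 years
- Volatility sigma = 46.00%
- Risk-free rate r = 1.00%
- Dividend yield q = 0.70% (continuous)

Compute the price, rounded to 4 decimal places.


Answer: Price = 0.2074

Derivation:
d1 = (ln(S/K) + (r - q + 0.5*sigma^2) * T) / (sigma * sqrt(T)) = 0.17585046
d2 = d1 - sigma * sqrt(T) = -0.28414954
exp(-rT) = 0.99004983; exp(-qT) = 0.99302444
P = K * exp(-rT) * N(-d2) - S_0 * exp(-qT) * N(-d1)
N(-d1) = 0.43020571; N(-d2) = 0.61185211
P = 1.0900 * 0.99004983 * 0.61185211 - 1.0600 * 0.99302444 * 0.43020571 = 0.2074


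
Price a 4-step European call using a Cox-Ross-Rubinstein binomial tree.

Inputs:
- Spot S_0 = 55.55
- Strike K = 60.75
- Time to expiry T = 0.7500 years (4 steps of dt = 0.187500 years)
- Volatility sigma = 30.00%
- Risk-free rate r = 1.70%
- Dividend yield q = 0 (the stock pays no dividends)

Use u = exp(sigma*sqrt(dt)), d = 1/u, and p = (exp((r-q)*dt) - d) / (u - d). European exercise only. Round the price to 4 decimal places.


Answer: Price = V(0,0) = 4.2688

Derivation:
dt = T/N = 0.187500
u = exp(sigma*sqrt(dt)) = 1.138719; d = 1/u = 0.878180
p = (exp((r-q)*dt) - d) / (u - d) = 0.479823
Discount per step: exp(-r*dt) = 0.996818
Stock lattice S(k, i) with i counting down-moves:
  k=0: S(0,0) = 55.5500
  k=1: S(1,0) = 63.2558; S(1,1) = 48.7829
  k=2: S(2,0) = 72.0306; S(2,1) = 55.5500; S(2,2) = 42.8402
  k=3: S(3,0) = 82.0226; S(3,1) = 63.2558; S(3,2) = 48.7829; S(3,3) = 37.6214
  k=4: S(4,0) = 93.4007; S(4,1) = 72.0306; S(4,2) = 55.5500; S(4,3) = 42.8402; S(4,4) = 33.0383
Terminal payoffs V(N, i) = max(S_T - K, 0):
  V(4,0) = 32.650692; V(4,1) = 11.280608; V(4,2) = 0.000000; V(4,3) = 0.000000; V(4,4) = 0.000000
Backward induction: V(k, i) = exp(-r*dt) * [p * V(k+1, i) + (1-p) * V(k+1, i+1)].
  V(3,0) = exp(-r*dt) * [p*32.650692 + (1-p)*11.280608] = 21.465943
  V(3,1) = exp(-r*dt) * [p*11.280608 + (1-p)*0.000000] = 5.395474
  V(3,2) = exp(-r*dt) * [p*0.000000 + (1-p)*0.000000] = 0.000000
  V(3,3) = exp(-r*dt) * [p*0.000000 + (1-p)*0.000000] = 0.000000
  V(2,0) = exp(-r*dt) * [p*21.465943 + (1-p)*5.395474] = 13.064751
  V(2,1) = exp(-r*dt) * [p*5.395474 + (1-p)*0.000000] = 2.580636
  V(2,2) = exp(-r*dt) * [p*0.000000 + (1-p)*0.000000] = 0.000000
  V(1,0) = exp(-r*dt) * [p*13.064751 + (1-p)*2.580636] = 7.586938
  V(1,1) = exp(-r*dt) * [p*2.580636 + (1-p)*0.000000] = 1.234309
  V(0,0) = exp(-r*dt) * [p*7.586938 + (1-p)*1.234309] = 4.268820


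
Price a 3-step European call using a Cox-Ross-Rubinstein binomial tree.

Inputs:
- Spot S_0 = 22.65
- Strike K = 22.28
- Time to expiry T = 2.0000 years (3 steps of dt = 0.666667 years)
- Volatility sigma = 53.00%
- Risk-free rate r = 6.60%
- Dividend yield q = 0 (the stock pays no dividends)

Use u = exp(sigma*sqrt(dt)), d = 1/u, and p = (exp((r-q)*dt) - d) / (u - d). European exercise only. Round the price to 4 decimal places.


dt = T/N = 0.666667
u = exp(sigma*sqrt(dt)) = 1.541480; d = 1/u = 0.648727
p = (exp((r-q)*dt) - d) / (u - d) = 0.443858
Discount per step: exp(-r*dt) = 0.956954
Stock lattice S(k, i) with i counting down-moves:
  k=0: S(0,0) = 22.6500
  k=1: S(1,0) = 34.9145; S(1,1) = 14.6937
  k=2: S(2,0) = 53.8201; S(2,1) = 22.6500; S(2,2) = 9.5322
  k=3: S(3,0) = 82.9626; S(3,1) = 34.9145; S(3,2) = 14.6937; S(3,3) = 6.1838
Terminal payoffs V(N, i) = max(S_T - K, 0):
  V(3,0) = 60.682559; V(3,1) = 12.634529; V(3,2) = 0.000000; V(3,3) = 0.000000
Backward induction: V(k, i) = exp(-r*dt) * [p * V(k+1, i) + (1-p) * V(k+1, i+1)].
  V(2,0) = exp(-r*dt) * [p*60.682559 + (1-p)*12.634529] = 32.499124
  V(2,1) = exp(-r*dt) * [p*12.634529 + (1-p)*0.000000] = 5.366532
  V(2,2) = exp(-r*dt) * [p*0.000000 + (1-p)*0.000000] = 0.000000
  V(1,0) = exp(-r*dt) * [p*32.499124 + (1-p)*5.366532] = 16.660127
  V(1,1) = exp(-r*dt) * [p*5.366532 + (1-p)*0.000000] = 2.279441
  V(0,0) = exp(-r*dt) * [p*16.660127 + (1-p)*2.279441] = 8.289535

Answer: Price = V(0,0) = 8.2895


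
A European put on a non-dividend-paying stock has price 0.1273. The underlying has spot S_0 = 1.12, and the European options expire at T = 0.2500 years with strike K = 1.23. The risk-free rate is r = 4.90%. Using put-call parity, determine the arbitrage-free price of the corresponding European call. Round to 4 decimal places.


Answer: Call price = 0.0323

Derivation:
Put-call parity: C - P = S_0 * exp(-qT) - K * exp(-rT).
S_0 * exp(-qT) = 1.1200 * 1.00000000 = 1.12000000
K * exp(-rT) = 1.2300 * 0.98782473 = 1.21502441
C = P + S*exp(-qT) - K*exp(-rT)
C = 0.1273 + 1.12000000 - 1.21502441 = 0.0323


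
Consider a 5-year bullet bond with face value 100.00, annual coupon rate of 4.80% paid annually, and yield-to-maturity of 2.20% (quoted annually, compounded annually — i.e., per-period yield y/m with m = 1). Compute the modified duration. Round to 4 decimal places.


Coupon per period c = face * coupon_rate / m = 4.800000
Periods per year m = 1; per-period yield y/m = 0.022000
Number of cashflows N = 5
Cashflows (t years, CF_t, discount factor 1/(1+y/m)^(m*t), PV):
  t = 1.0000: CF_t = 4.800000, DF = 0.978474, PV = 4.696673
  t = 2.0000: CF_t = 4.800000, DF = 0.957411, PV = 4.595571
  t = 3.0000: CF_t = 4.800000, DF = 0.936801, PV = 4.496644
  t = 4.0000: CF_t = 4.800000, DF = 0.916635, PV = 4.399848
  t = 5.0000: CF_t = 104.800000, DF = 0.896903, PV = 93.995444
Price P = sum_t PV_t = 112.184180
First compute Macaulay numerator sum_t t * PV_t:
  t * PV_t at t = 1.0000: 4.696673
  t * PV_t at t = 2.0000: 9.191141
  t * PV_t at t = 3.0000: 13.489933
  t * PV_t at t = 4.0000: 17.599391
  t * PV_t at t = 5.0000: 469.977220
Macaulay duration D = 514.954359 / 112.184180 = 4.590258
Modified duration = D / (1 + y/m) = 4.590258 / (1 + 0.022000) = 4.491446

Answer: Modified duration = 4.4914


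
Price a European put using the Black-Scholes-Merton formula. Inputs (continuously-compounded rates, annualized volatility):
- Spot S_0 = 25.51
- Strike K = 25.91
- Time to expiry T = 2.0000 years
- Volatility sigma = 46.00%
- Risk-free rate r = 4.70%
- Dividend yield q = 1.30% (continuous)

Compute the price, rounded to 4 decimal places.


d1 = (ln(S/K) + (r - q + 0.5*sigma^2) * T) / (sigma * sqrt(T)) = 0.40588166
d2 = d1 - sigma * sqrt(T) = -0.24465658
exp(-rT) = 0.91028276; exp(-qT) = 0.97433509
P = K * exp(-rT) * N(-d2) - S_0 * exp(-qT) * N(-d1)
N(-d1) = 0.34241478; N(-d2) = 0.59663883
P = 25.9100 * 0.91028276 * 0.59663883 - 25.5100 * 0.97433509 * 0.34241478 = 5.5612

Answer: Price = 5.5612


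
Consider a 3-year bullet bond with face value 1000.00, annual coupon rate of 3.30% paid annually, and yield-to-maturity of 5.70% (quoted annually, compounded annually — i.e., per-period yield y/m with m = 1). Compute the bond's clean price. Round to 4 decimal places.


Answer: Price = 935.4900

Derivation:
Coupon per period c = face * coupon_rate / m = 33.000000
Periods per year m = 1; per-period yield y/m = 0.057000
Number of cashflows N = 3
Cashflows (t years, CF_t, discount factor 1/(1+y/m)^(m*t), PV):
  t = 1.0000: CF_t = 33.000000, DF = 0.946074, PV = 31.220435
  t = 2.0000: CF_t = 33.000000, DF = 0.895056, PV = 29.536836
  t = 3.0000: CF_t = 1033.000000, DF = 0.846789, PV = 874.732695
Price P = sum_t PV_t = 935.489966


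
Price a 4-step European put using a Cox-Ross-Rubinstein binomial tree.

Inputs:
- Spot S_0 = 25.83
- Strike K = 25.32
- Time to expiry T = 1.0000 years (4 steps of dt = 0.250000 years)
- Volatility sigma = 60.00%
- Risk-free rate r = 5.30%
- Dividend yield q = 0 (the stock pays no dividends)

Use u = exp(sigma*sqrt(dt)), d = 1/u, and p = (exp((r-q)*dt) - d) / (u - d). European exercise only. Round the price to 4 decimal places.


Answer: Price = V(0,0) = 4.7416

Derivation:
dt = T/N = 0.250000
u = exp(sigma*sqrt(dt)) = 1.349859; d = 1/u = 0.740818
p = (exp((r-q)*dt) - d) / (u - d) = 0.447458
Discount per step: exp(-r*dt) = 0.986837
Stock lattice S(k, i) with i counting down-moves:
  k=0: S(0,0) = 25.8300
  k=1: S(1,0) = 34.8669; S(1,1) = 19.1353
  k=2: S(2,0) = 47.0653; S(2,1) = 25.8300; S(2,2) = 14.1758
  k=3: S(3,0) = 63.5315; S(3,1) = 34.8669; S(3,2) = 19.1353; S(3,3) = 10.5017
  k=4: S(4,0) = 85.7586; S(4,1) = 47.0653; S(4,2) = 25.8300; S(4,3) = 14.1758; S(4,4) = 7.7798
Terminal payoffs V(N, i) = max(K - S_T, 0):
  V(4,0) = 0.000000; V(4,1) = 0.000000; V(4,2) = 0.000000; V(4,3) = 11.144195; V(4,4) = 17.540154
Backward induction: V(k, i) = exp(-r*dt) * [p * V(k+1, i) + (1-p) * V(k+1, i+1)].
  V(3,0) = exp(-r*dt) * [p*0.000000 + (1-p)*0.000000] = 0.000000
  V(3,1) = exp(-r*dt) * [p*0.000000 + (1-p)*0.000000] = 0.000000
  V(3,2) = exp(-r*dt) * [p*0.000000 + (1-p)*11.144195] = 6.076588
  V(3,3) = exp(-r*dt) * [p*11.144195 + (1-p)*17.540154] = 14.485029
  V(2,0) = exp(-r*dt) * [p*0.000000 + (1-p)*0.000000] = 0.000000
  V(2,1) = exp(-r*dt) * [p*0.000000 + (1-p)*6.076588] = 3.313377
  V(2,2) = exp(-r*dt) * [p*6.076588 + (1-p)*14.485029] = 10.581469
  V(1,0) = exp(-r*dt) * [p*0.000000 + (1-p)*3.313377] = 1.806683
  V(1,1) = exp(-r*dt) * [p*3.313377 + (1-p)*10.581469] = 7.232832
  V(0,0) = exp(-r*dt) * [p*1.806683 + (1-p)*7.232832] = 4.741615


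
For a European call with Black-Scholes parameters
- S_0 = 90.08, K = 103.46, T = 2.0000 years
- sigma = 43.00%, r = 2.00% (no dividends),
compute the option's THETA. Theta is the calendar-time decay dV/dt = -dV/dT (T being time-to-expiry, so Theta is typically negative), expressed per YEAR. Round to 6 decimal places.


d1 = 0.1421006718; d2 = -0.4660111600
phi(d1) = 0.3949347042; exp(-qT) = 1.0000000000; exp(-rT) = 0.9607894392
Theta = -S*exp(-qT)*phi(d1)*sigma/(2*sqrt(T)) - r*K*exp(-rT)*N(d2) + q*S*exp(-qT)*N(d1)
N(d1) = 0.5564997562; N(d2) = 0.3206037562; sqrt(T) = 1.4142135624
Term 1 = -90.0800 * 1.0000000000 * 0.3949347042 * 0.4300 / (2 * 1.4142135624) = -5.4085037837
Term 2 = -0.0200 * 103.4600 * 0.9607894392 * 0.3206037562 = -0.6373812693
Term 3 = 0 (no dividend yield, q = 0)
Theta = -5.4085037837 + (-0.6373812693) + (0.0000000000) = -6.045885

Answer: Theta = -6.045885


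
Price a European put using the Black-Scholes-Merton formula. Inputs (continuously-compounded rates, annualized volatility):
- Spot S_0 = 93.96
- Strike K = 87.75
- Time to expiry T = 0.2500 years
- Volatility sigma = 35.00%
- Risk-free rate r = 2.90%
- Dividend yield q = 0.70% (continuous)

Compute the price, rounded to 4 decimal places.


d1 = (ln(S/K) + (r - q + 0.5*sigma^2) * T) / (sigma * sqrt(T)) = 0.50965599
d2 = d1 - sigma * sqrt(T) = 0.33465599
exp(-rT) = 0.99277622; exp(-qT) = 0.99825153
P = K * exp(-rT) * N(-d2) - S_0 * exp(-qT) * N(-d1)
N(-d1) = 0.30514625; N(-d2) = 0.36894230
P = 87.7500 * 0.99277622 * 0.36894230 - 93.9600 * 0.99825153 * 0.30514625 = 3.5194

Answer: Price = 3.5194


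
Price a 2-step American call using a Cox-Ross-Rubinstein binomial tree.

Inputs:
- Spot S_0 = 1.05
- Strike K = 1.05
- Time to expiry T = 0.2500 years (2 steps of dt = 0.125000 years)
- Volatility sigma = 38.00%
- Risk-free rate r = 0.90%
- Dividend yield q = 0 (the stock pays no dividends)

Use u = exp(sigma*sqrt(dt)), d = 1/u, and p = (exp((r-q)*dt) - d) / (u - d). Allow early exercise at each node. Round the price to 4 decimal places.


dt = T/N = 0.125000
u = exp(sigma*sqrt(dt)) = 1.143793; d = 1/u = 0.874284
p = (exp((r-q)*dt) - d) / (u - d) = 0.470639
Discount per step: exp(-r*dt) = 0.998876
Stock lattice S(k, i) with i counting down-moves:
  k=0: S(0,0) = 1.0500
  k=1: S(1,0) = 1.2010; S(1,1) = 0.9180
  k=2: S(2,0) = 1.3737; S(2,1) = 1.0500; S(2,2) = 0.8026
Terminal payoffs V(N, i) = max(S_T - K, 0):
  V(2,0) = 0.323677; V(2,1) = 0.000000; V(2,2) = 0.000000
Backward induction: V(k, i) = exp(-r*dt) * [p * V(k+1, i) + (1-p) * V(k+1, i+1)]; then take max(V_cont, immediate exercise) for American.
  V(1,0) = exp(-r*dt) * [p*0.323677 + (1-p)*0.000000] = 0.152164; exercise = 0.150983; V(1,0) = max -> 0.152164
  V(1,1) = exp(-r*dt) * [p*0.000000 + (1-p)*0.000000] = 0.000000; exercise = 0.000000; V(1,1) = max -> 0.000000
  V(0,0) = exp(-r*dt) * [p*0.152164 + (1-p)*0.000000] = 0.071534; exercise = 0.000000; V(0,0) = max -> 0.071534

Answer: Price = V(0,0) = 0.0715


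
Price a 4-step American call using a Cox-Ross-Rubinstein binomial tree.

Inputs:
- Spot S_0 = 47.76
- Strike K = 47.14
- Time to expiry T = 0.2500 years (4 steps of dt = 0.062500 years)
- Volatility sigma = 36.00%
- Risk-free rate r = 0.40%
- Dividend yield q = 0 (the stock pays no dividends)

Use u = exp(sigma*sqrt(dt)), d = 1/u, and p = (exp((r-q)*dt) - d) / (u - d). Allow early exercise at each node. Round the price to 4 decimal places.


Answer: Price = V(0,0) = 3.6476

Derivation:
dt = T/N = 0.062500
u = exp(sigma*sqrt(dt)) = 1.094174; d = 1/u = 0.913931
p = (exp((r-q)*dt) - d) / (u - d) = 0.478902
Discount per step: exp(-r*dt) = 0.999750
Stock lattice S(k, i) with i counting down-moves:
  k=0: S(0,0) = 47.7600
  k=1: S(1,0) = 52.2578; S(1,1) = 43.6494
  k=2: S(2,0) = 57.1791; S(2,1) = 47.7600; S(2,2) = 39.8925
  k=3: S(3,0) = 62.5639; S(3,1) = 52.2578; S(3,2) = 43.6494; S(3,3) = 36.4590
  k=4: S(4,0) = 68.4558; S(4,1) = 57.1791; S(4,2) = 47.7600; S(4,3) = 39.8925; S(4,4) = 33.3210
Terminal payoffs V(N, i) = max(S_T - K, 0):
  V(4,0) = 21.315813; V(4,1) = 10.039101; V(4,2) = 0.620000; V(4,3) = 0.000000; V(4,4) = 0.000000
Backward induction: V(k, i) = exp(-r*dt) * [p * V(k+1, i) + (1-p) * V(k+1, i+1)]; then take max(V_cont, immediate exercise) for American.
  V(3,0) = exp(-r*dt) * [p*21.315813 + (1-p)*10.039101] = 15.435686; exercise = 15.423902; V(3,0) = max -> 15.435686
  V(3,1) = exp(-r*dt) * [p*10.039101 + (1-p)*0.620000] = 5.129547; exercise = 5.117764; V(3,1) = max -> 5.129547
  V(3,2) = exp(-r*dt) * [p*0.620000 + (1-p)*0.000000] = 0.296845; exercise = 0.000000; V(3,2) = max -> 0.296845
  V(3,3) = exp(-r*dt) * [p*0.000000 + (1-p)*0.000000] = 0.000000; exercise = 0.000000; V(3,3) = max -> 0.000000
  V(2,0) = exp(-r*dt) * [p*15.435686 + (1-p)*5.129547] = 10.062665; exercise = 10.039101; V(2,0) = max -> 10.062665
  V(2,1) = exp(-r*dt) * [p*5.129547 + (1-p)*0.296845] = 2.610585; exercise = 0.620000; V(2,1) = max -> 2.610585
  V(2,2) = exp(-r*dt) * [p*0.296845 + (1-p)*0.000000] = 0.142124; exercise = 0.000000; V(2,2) = max -> 0.142124
  V(1,0) = exp(-r*dt) * [p*10.062665 + (1-p)*2.610585] = 6.177859; exercise = 5.117764; V(1,0) = max -> 6.177859
  V(1,1) = exp(-r*dt) * [p*2.610585 + (1-p)*0.142124] = 1.323945; exercise = 0.000000; V(1,1) = max -> 1.323945
  V(0,0) = exp(-r*dt) * [p*6.177859 + (1-p)*1.323945] = 3.647584; exercise = 0.620000; V(0,0) = max -> 3.647584
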